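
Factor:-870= - 2^1*3^1*5^1 * 29^1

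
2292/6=382 = 382.00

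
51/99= 17/33 = 0.52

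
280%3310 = 280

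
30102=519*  58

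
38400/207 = 12800/69 = 185.51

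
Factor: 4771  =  13^1*367^1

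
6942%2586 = 1770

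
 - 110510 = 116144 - 226654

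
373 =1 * 373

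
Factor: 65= 5^1*13^1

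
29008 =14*2072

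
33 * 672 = 22176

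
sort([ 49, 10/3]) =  [10/3, 49]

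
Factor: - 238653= - 3^3*8839^1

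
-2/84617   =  -2/84617 = -0.00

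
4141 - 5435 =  -1294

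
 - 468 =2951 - 3419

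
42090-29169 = 12921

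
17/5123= 17/5123 = 0.00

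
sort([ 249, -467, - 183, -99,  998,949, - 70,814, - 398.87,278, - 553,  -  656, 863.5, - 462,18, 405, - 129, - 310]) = [ - 656, - 553 , - 467,-462, - 398.87, - 310, - 183, - 129, - 99,-70 , 18, 249,278 , 405,814,863.5, 949,  998 ] 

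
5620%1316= 356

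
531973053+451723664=983696717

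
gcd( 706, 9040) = 2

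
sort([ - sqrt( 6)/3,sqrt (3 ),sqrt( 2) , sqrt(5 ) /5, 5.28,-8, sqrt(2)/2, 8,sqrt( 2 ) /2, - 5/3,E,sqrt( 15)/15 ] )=[ - 8, - 5/3,-sqrt( 6)/3, sqrt( 15)/15,sqrt(5)/5, sqrt(2)/2, sqrt(2)/2, sqrt(2 ) , sqrt(3 ), E, 5.28, 8]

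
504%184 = 136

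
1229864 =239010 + 990854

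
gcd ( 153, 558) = 9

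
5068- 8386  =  -3318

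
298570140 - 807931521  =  -509361381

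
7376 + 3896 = 11272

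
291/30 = 9 + 7/10 = 9.70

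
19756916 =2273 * 8692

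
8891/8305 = 1 + 586/8305 = 1.07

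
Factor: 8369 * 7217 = 60399073 = 7^1*1031^1 * 8369^1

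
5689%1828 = 205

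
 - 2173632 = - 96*22642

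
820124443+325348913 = 1145473356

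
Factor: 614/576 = 2^( - 5 )*3^( - 2 ) * 307^1 = 307/288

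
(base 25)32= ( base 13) 5c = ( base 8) 115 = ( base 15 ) 52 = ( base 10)77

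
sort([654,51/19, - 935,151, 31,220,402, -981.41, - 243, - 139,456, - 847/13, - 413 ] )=[ - 981.41 , - 935, - 413, - 243, - 139, - 847/13,51/19,31, 151, 220,402, 456 , 654 ] 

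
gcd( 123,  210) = 3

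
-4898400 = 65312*( - 75) 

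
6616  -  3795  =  2821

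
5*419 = 2095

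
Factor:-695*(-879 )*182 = 111184710 = 2^1*3^1*5^1*7^1*13^1*139^1*293^1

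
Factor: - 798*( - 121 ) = 96558 = 2^1*3^1*7^1*11^2*19^1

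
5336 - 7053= - 1717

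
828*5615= 4649220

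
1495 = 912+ 583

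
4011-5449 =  - 1438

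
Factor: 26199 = 3^2*41^1 *71^1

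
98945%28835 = 12440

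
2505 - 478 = 2027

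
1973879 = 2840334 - 866455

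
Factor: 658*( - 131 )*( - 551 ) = 47495098 = 2^1*7^1 *19^1*29^1*47^1*131^1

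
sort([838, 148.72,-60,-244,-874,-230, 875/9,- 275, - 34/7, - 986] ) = [ - 986, - 874, - 275 ,  -  244,-230, - 60, -34/7,875/9,148.72,838]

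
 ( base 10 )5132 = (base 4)1100030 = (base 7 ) 20651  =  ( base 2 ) 1010000001100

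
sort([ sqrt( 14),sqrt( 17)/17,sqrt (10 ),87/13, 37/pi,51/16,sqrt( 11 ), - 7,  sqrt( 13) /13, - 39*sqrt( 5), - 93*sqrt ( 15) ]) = [ - 93*sqrt( 15) , - 39*sqrt( 5) , - 7, sqrt( 17)/17,sqrt(13) /13,sqrt( 10 ),  51/16,sqrt(11), sqrt(14 ), 87/13, 37/pi] 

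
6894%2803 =1288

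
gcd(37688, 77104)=8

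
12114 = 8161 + 3953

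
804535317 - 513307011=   291228306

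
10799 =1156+9643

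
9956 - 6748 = 3208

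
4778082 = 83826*57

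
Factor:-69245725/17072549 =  - 5^2* 13^ (-2) * 1301^1*2129^1 *101021^(-1 ) 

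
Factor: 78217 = 17^1*43^1 * 107^1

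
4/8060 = 1/2015= 0.00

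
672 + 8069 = 8741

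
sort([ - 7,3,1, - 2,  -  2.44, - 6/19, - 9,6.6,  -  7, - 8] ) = [ -9,-8, - 7, - 7, - 2.44, - 2,-6/19 , 1, 3,6.6]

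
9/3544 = 9/3544 =0.00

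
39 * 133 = 5187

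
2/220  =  1/110 = 0.01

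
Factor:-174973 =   -  37^1 * 4729^1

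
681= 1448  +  -767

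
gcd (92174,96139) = 1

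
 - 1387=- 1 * 1387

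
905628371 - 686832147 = 218796224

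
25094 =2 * 12547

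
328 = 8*41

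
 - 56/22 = -3+5/11 = - 2.55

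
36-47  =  -11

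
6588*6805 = 44831340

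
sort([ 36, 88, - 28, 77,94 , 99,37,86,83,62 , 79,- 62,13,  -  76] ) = [ - 76, - 62,  -  28, 13 , 36, 37, 62,77,79,83,86,88,  94,99 ] 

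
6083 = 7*869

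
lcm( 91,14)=182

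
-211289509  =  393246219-604535728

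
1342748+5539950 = 6882698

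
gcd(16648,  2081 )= 2081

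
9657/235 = 41 + 22/235  =  41.09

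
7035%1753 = 23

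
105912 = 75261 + 30651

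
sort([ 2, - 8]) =[-8,2] 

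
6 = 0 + 6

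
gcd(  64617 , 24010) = 7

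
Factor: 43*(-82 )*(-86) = 2^2*41^1*43^2 = 303236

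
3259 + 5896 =9155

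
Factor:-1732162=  - 2^1*866081^1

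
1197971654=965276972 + 232694682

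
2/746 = 1/373 = 0.00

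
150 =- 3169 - -3319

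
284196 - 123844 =160352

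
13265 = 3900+9365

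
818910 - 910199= - 91289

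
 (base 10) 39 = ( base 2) 100111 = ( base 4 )213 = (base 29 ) 1a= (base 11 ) 36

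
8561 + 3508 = 12069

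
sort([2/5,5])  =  [2/5, 5 ] 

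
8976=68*132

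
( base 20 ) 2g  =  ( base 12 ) 48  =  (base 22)2c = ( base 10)56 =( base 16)38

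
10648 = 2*5324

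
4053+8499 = 12552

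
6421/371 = 6421/371  =  17.31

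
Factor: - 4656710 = -2^1 * 5^1  *  19^1*24509^1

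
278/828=139/414 = 0.34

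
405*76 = 30780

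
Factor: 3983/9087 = 3^ (-1)*7^1 * 13^( - 1)*233^( - 1)*569^1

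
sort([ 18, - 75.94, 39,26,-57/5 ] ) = [ - 75.94,-57/5, 18, 26, 39 ]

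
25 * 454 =11350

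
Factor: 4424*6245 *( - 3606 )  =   - 2^4*3^1*5^1* 7^1*79^1*601^1*1249^1=-99626135280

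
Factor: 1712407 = 1712407^1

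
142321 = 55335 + 86986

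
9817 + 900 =10717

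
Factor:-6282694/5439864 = - 3141347/2719932 = - 2^( - 2)*3^( - 1 )*11^1*17^( - 1 )*67^( - 1 )*199^(- 1 )*353^1*809^1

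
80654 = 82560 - 1906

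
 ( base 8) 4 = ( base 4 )10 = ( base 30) 4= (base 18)4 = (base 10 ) 4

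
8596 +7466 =16062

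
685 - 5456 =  - 4771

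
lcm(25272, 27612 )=1491048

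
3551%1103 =242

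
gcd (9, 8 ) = 1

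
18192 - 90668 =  -72476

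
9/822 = 3/274 = 0.01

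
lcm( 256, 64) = 256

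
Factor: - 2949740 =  - 2^2 * 5^1*147487^1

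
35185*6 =211110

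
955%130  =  45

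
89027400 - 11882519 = 77144881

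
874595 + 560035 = 1434630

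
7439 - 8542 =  - 1103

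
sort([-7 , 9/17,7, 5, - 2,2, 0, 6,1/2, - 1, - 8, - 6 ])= [ - 8, - 7,-6, - 2, - 1, 0, 1/2,9/17,2, 5,6,7 ]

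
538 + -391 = 147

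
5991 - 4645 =1346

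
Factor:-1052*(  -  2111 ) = 2^2* 263^1 * 2111^1=   2220772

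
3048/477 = 1016/159 = 6.39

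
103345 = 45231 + 58114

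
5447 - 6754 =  - 1307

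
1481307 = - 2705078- - 4186385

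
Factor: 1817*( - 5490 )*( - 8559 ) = 85378849470 = 2^1  *  3^5*5^1 * 23^1*61^1*79^1*317^1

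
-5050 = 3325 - 8375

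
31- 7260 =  - 7229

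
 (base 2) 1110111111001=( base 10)7673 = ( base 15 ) 2418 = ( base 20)j3d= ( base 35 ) 698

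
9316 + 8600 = 17916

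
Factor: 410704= 2^4*7^1*19^1*193^1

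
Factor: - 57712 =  - 2^4*3607^1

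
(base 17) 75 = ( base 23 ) 59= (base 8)174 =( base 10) 124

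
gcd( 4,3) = 1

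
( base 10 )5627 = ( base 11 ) 4256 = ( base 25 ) 902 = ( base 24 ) 9IB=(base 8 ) 12773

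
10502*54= 567108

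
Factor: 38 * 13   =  2^1*13^1*19^1 = 494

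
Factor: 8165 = 5^1*23^1*71^1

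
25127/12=2093  +  11/12 = 2093.92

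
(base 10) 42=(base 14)30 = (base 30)1C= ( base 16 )2A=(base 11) 39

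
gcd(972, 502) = 2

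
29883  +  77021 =106904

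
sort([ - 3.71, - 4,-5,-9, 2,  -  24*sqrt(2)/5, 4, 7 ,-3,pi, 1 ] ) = [ - 9, - 24*sqrt(2 )/5,  -  5,-4, - 3.71,  -  3,1,2,pi, 4, 7]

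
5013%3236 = 1777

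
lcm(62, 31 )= 62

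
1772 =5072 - 3300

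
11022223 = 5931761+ 5090462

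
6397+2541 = 8938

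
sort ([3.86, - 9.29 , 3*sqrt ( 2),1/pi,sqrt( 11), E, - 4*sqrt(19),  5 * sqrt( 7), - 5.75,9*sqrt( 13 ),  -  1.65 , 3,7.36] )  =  [ - 4*sqrt (19 ), - 9.29,-5.75, - 1.65, 1/pi,E, 3,sqrt( 11),3.86,3*sqrt ( 2),7.36,5*sqrt( 7 ), 9*sqrt ( 13)] 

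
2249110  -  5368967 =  - 3119857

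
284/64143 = 284/64143 = 0.00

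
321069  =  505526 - 184457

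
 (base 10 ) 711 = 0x2C7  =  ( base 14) 38B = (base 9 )870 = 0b1011000111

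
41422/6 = 6903 + 2/3 = 6903.67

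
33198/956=34 + 347/478 = 34.73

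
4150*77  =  319550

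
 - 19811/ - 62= 319 + 33/62  =  319.53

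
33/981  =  11/327 = 0.03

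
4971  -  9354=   - 4383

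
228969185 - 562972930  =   - 334003745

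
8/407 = 8/407 =0.02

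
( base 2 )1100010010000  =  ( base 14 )2412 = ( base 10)6288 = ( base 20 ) fe8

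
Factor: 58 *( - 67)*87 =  - 2^1*3^1*29^2*67^1 = -338082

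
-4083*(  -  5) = 20415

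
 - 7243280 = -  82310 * 88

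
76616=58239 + 18377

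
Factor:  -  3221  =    -  3221^1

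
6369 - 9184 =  - 2815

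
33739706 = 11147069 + 22592637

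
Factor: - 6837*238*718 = -1168333908 = -2^2*3^1*7^1*17^1*43^1 * 53^1 * 359^1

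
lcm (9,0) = 0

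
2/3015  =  2/3015=0.00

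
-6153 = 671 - 6824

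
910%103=86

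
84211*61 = 5136871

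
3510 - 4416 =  - 906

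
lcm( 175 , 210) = 1050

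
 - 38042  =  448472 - 486514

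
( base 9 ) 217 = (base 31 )5N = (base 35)53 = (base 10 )178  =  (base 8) 262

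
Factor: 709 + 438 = 1147 = 31^1*37^1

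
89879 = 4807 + 85072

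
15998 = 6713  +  9285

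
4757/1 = 4757 = 4757.00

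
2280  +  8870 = 11150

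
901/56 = 901/56=16.09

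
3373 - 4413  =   -1040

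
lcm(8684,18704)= 243152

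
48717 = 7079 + 41638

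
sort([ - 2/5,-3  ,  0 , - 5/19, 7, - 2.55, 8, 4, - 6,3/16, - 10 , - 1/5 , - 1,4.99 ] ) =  [  -  10, - 6, - 3, - 2.55 ,- 1,-2/5, - 5/19, - 1/5, 0 , 3/16, 4, 4.99 , 7, 8 ]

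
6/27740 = 3/13870 = 0.00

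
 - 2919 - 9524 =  - 12443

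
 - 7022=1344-8366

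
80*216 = 17280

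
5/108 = 5/108 =0.05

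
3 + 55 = 58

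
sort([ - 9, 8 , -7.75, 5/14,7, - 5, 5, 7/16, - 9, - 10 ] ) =[ - 10, - 9,-9, - 7.75,  -  5, 5/14, 7/16, 5, 7, 8 ] 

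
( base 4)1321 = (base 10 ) 121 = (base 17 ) 72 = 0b1111001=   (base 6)321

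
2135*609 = 1300215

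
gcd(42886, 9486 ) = 2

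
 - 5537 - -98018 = 92481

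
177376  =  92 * 1928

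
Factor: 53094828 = 2^2*3^1*4424569^1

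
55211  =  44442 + 10769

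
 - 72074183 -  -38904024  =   - 33170159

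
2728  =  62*44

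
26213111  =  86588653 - 60375542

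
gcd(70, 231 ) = 7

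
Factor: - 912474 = -2^1*3^2*163^1*311^1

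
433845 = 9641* 45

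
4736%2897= 1839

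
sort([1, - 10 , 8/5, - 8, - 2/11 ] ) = [  -  10, - 8, - 2/11 , 1, 8/5]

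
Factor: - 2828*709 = -2005052 = - 2^2*7^1*  101^1*709^1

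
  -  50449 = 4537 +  - 54986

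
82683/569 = 145 + 178/569 = 145.31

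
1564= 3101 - 1537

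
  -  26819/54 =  - 497 + 19/54 =- 496.65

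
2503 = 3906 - 1403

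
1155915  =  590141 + 565774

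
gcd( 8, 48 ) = 8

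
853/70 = 12 + 13/70 = 12.19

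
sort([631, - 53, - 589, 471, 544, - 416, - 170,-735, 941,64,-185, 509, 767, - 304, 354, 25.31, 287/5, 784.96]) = [ - 735, - 589, - 416, - 304, - 185, - 170,-53, 25.31,287/5,64 , 354,471,509,544,631,  767,784.96, 941 ] 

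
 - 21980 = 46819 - 68799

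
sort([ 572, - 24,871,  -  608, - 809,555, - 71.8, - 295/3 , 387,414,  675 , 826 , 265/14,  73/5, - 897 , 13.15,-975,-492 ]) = [  -  975, - 897, - 809, - 608, - 492, - 295/3,- 71.8 ,-24,13.15, 73/5,265/14,387,414,555,572,675,826,871 ] 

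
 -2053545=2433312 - 4486857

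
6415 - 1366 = 5049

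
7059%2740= 1579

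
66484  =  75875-9391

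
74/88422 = 37/44211 = 0.00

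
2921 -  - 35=2956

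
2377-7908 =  - 5531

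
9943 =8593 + 1350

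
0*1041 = 0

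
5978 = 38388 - 32410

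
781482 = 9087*86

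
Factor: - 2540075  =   - 5^2*101603^1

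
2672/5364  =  668/1341=0.50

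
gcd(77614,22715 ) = 1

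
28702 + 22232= 50934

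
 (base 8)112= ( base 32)2a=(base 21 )3B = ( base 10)74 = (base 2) 1001010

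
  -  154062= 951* ( - 162 ) 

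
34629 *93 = 3220497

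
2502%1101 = 300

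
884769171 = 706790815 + 177978356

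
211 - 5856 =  - 5645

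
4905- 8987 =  - 4082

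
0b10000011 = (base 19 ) 6H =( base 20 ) 6b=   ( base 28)4J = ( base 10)131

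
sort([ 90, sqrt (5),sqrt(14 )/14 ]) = [sqrt( 14)/14,sqrt( 5), 90] 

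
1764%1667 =97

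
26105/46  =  567+1/2 = 567.50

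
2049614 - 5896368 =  - 3846754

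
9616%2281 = 492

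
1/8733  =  1/8733 = 0.00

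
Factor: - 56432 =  - 2^4*3527^1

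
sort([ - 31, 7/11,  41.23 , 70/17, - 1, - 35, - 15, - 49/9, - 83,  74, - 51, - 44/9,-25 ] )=[-83, - 51, - 35, - 31, - 25 , - 15, - 49/9, - 44/9, - 1 , 7/11 , 70/17,41.23, 74 ] 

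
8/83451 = 8/83451 = 0.00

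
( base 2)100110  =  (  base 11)35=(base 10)38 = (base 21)1h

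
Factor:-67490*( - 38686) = 2^2 * 5^1*17^1*23^1*29^2*397^1 = 2610918140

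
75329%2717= 1970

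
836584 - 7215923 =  - 6379339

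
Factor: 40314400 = 2^5*5^2*7^1 * 23^1*313^1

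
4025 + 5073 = 9098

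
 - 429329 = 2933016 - 3362345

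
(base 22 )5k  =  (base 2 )10000010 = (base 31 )46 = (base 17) 7B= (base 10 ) 130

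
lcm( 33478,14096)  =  267824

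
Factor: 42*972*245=10001880 = 2^3*3^6*5^1*7^3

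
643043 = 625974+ 17069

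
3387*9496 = 32162952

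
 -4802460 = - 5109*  940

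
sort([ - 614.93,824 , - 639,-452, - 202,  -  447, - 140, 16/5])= [ - 639, - 614.93, - 452, - 447,-202,- 140,16/5,824]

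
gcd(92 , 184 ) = 92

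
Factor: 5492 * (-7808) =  - 2^9*61^1*1373^1 =- 42881536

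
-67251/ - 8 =8406 +3/8 = 8406.38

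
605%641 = 605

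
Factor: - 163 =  - 163^1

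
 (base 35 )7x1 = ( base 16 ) 2603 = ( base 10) 9731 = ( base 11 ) 7347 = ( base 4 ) 2120003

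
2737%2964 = 2737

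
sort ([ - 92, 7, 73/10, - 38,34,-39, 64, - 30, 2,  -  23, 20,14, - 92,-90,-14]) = [ -92,-92, - 90, - 39, - 38, - 30,-23, - 14, 2,7,73/10,14, 20, 34, 64]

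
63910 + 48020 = 111930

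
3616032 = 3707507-91475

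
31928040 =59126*540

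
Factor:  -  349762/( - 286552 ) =83/68 = 2^( - 2)*17^( - 1 )*83^1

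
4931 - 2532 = 2399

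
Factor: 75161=75161^1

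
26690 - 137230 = -110540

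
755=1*755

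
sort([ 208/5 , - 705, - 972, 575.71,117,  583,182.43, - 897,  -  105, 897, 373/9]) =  [ - 972, - 897, - 705 , - 105,373/9, 208/5, 117  ,  182.43,  575.71, 583  ,  897]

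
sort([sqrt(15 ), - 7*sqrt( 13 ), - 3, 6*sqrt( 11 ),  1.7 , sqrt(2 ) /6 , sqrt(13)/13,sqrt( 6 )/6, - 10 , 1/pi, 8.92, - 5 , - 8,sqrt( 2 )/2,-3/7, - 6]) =[ - 7*sqrt(13 ) , - 10, - 8, - 6,  -  5, - 3, - 3/7, sqrt (2) /6, sqrt ( 13)/13, 1/pi  ,  sqrt(6 )/6,  sqrt( 2)/2, 1.7, sqrt( 15),8.92, 6*sqrt (11 ) ] 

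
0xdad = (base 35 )2u1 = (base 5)103001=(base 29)44l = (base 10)3501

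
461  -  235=226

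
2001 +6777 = 8778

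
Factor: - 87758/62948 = -2^( - 1 )*11^1*3989^1*15737^ ( - 1 ) = - 43879/31474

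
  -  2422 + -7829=-10251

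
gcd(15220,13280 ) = 20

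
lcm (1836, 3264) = 29376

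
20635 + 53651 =74286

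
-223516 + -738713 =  - 962229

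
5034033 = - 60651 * (  -  83)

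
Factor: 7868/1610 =2^1*5^ (-1)*23^( - 1)*281^1  =  562/115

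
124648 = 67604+57044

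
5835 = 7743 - 1908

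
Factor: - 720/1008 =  - 5^1  *  7^(-1 ) = - 5/7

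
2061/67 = 2061/67 = 30.76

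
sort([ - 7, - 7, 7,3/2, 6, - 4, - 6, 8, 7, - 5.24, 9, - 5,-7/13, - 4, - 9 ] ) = [ - 9,-7 ,-7 , - 6, - 5.24, - 5, - 4,-4,-7/13, 3/2,  6 , 7, 7, 8,9 ] 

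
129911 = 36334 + 93577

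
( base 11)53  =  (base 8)72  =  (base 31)1R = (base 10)58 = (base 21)2g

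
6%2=0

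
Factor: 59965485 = 3^1*5^1*23^1*73^1  *  2381^1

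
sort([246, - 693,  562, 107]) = [ - 693,107,246 , 562 ]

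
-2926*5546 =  - 16227596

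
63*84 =5292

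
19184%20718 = 19184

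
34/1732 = 17/866  =  0.02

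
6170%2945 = 280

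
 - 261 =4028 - 4289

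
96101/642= 149+ 443/642 = 149.69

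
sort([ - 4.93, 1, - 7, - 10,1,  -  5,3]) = [ - 10,-7,- 5, - 4.93,1, 1, 3]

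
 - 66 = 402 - 468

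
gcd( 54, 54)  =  54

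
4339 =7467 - 3128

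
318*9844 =3130392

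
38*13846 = 526148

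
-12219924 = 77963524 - 90183448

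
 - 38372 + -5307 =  - 43679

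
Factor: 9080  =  2^3*5^1*227^1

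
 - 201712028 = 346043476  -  547755504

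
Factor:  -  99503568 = -2^4 *3^2*690997^1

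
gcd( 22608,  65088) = 144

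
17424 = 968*18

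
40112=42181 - 2069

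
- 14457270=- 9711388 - 4745882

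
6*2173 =13038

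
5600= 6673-1073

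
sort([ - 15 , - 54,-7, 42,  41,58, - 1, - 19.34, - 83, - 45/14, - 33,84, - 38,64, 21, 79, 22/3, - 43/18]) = [ - 83, - 54,-38,-33,-19.34,  -  15, - 7, - 45/14, - 43/18, - 1,22/3,21,  41,42,58, 64,79,84]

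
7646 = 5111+2535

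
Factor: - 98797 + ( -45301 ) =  - 2^1*109^1*661^1 = - 144098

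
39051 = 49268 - 10217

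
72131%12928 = 7491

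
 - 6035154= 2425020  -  8460174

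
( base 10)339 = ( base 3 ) 110120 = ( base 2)101010011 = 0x153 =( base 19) HG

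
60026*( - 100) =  - 6002600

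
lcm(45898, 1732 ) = 91796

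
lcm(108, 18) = 108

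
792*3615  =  2863080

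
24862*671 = 16682402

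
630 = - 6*( - 105) 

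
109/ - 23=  - 5  +  6/23  =  - 4.74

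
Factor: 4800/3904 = 3^1*5^2*61^( - 1) = 75/61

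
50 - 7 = 43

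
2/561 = 2/561=0.00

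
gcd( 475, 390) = 5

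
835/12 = 69 + 7/12=69.58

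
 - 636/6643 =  - 1 + 6007/6643 = - 0.10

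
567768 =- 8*(-70971)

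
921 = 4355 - 3434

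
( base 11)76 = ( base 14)5D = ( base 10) 83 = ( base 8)123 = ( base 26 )35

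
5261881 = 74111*71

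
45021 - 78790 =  - 33769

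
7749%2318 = 795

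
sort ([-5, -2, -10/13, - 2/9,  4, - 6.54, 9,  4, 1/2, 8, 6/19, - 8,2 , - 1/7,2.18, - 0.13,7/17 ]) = [ - 8, - 6.54,-5,- 2, - 10/13, - 2/9, - 1/7,-0.13, 6/19, 7/17,1/2,2,2.18,4,4, 8, 9] 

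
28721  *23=660583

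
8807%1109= 1044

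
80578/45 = 80578/45 = 1790.62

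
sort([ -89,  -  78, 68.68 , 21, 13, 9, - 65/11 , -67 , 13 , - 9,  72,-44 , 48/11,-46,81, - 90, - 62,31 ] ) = [ - 90, - 89 , - 78, - 67,- 62, -46,-44 , - 9 , - 65/11,48/11, 9 , 13,  13 , 21, 31,  68.68, 72,81]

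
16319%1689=1118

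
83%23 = 14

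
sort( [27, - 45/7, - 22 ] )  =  [ - 22  , - 45/7, 27]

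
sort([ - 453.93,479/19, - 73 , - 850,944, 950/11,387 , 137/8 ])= [-850, - 453.93,-73,137/8, 479/19,950/11,387, 944]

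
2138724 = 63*33948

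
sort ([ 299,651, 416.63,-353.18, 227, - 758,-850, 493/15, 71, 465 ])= [ - 850 ,-758, - 353.18 , 493/15,  71,227,  299  ,  416.63,465,651] 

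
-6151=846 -6997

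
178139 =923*193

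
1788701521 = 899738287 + 888963234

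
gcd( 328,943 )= 41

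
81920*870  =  71270400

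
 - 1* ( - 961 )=961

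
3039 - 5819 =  - 2780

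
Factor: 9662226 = 2^1*3^1*7^1*379^1* 607^1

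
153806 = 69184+84622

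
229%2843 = 229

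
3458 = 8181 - 4723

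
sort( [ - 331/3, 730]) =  [ - 331/3, 730]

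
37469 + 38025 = 75494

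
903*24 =21672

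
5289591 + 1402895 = 6692486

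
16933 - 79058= -62125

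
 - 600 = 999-1599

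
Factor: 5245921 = 5245921^1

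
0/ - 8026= 0/1 = - 0.00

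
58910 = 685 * 86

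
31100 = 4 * 7775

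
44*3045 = 133980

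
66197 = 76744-10547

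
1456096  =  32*45503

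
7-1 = 6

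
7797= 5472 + 2325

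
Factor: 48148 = 2^2*12037^1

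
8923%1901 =1319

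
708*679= 480732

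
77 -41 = 36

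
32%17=15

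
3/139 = 3/139 = 0.02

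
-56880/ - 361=157 + 203/361 = 157.56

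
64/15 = 64/15 = 4.27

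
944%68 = 60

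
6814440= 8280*823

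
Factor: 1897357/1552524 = 2^ ( - 2)*3^ ( - 1 ) * 7^1 * 11^1*41^1*67^( - 1)*601^1*1931^ ( - 1)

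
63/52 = 1 +11/52 = 1.21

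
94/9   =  94/9=10.44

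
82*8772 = 719304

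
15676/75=209 + 1/75 = 209.01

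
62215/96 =62215/96  =  648.07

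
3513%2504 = 1009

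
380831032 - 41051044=339779988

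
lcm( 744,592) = 55056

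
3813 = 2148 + 1665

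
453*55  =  24915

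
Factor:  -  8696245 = -5^1*479^1*3631^1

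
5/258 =5/258= 0.02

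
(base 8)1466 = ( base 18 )29c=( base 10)822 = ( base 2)1100110110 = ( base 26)15g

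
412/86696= 103/21674= 0.00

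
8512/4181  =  8512/4181=2.04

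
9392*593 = 5569456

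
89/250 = 89/250  =  0.36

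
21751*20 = 435020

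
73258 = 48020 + 25238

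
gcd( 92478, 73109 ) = 1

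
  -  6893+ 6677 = - 216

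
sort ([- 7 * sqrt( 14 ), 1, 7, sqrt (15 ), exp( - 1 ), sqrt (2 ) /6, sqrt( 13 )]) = [ - 7 * sqrt(14), sqrt(2 ) /6, exp( - 1 ) , 1,  sqrt(13 ), sqrt(15), 7 ]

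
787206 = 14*56229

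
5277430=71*74330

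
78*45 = 3510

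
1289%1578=1289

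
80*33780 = 2702400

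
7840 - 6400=1440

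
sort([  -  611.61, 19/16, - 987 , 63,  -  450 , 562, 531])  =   [ - 987, - 611.61, - 450,  19/16, 63, 531, 562 ] 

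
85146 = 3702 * 23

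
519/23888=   519/23888=0.02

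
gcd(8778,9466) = 2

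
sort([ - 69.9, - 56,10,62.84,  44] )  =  [-69.9,-56, 10,44, 62.84 ]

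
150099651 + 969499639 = 1119599290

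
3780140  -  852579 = 2927561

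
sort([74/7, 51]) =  [74/7,  51]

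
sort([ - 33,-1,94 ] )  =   [-33, - 1, 94] 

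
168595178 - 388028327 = - 219433149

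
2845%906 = 127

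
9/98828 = 9/98828 = 0.00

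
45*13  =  585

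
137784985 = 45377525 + 92407460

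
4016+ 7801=11817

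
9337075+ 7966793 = 17303868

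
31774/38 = 15887/19 = 836.16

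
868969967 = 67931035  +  801038932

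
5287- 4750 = 537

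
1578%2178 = 1578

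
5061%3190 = 1871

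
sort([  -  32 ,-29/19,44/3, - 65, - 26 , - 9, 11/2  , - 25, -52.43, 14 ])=[ - 65, - 52.43, - 32 , - 26, - 25,-9,-29/19, 11/2,14,44/3]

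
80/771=80/771 = 0.10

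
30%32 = 30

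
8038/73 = 8038/73 = 110.11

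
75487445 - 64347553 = 11139892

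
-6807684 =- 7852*867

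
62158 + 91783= 153941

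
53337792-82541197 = - 29203405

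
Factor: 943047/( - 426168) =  - 104783/47352 = -2^(-3 )*  3^(-1)*7^1*1973^( - 1 )*14969^1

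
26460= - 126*( - 210 ) 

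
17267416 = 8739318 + 8528098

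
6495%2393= 1709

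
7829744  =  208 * 37643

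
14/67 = 14/67 = 0.21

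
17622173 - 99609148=-81986975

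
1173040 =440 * 2666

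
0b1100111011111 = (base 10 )6623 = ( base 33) 62N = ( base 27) 928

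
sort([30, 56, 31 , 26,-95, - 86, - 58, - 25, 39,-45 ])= [ - 95, - 86,  -  58, - 45, - 25,  26,  30,31 , 39, 56 ] 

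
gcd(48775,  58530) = 9755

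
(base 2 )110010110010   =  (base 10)3250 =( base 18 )a0a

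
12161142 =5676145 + 6484997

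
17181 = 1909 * 9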